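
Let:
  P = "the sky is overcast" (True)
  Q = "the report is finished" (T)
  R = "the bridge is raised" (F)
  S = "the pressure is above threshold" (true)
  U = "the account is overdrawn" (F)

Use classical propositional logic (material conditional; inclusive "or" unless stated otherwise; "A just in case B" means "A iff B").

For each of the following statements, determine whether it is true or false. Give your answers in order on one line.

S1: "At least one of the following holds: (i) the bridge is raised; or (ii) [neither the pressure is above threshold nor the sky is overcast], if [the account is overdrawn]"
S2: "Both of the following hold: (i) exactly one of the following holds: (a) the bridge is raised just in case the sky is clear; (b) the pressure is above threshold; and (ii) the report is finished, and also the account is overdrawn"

S1 True / S2 False

S1: Parsed as R | (U -> (S nor P))

S nor P = T nor T = F
U -> (S nor P) = F -> F = T
R | (U -> (S nor P)) = F | T = T
So S1 is true.

S2: This is ((R <-> ~P) xor S) & (Q & U).

~P = ~T = F
R <-> ~P = F <-> F = T
(R <-> ~P) xor S = T xor T = F
Q & U = T & F = F
((R <-> ~P) xor S) & (Q & U) = F & F = F
So S2 is false.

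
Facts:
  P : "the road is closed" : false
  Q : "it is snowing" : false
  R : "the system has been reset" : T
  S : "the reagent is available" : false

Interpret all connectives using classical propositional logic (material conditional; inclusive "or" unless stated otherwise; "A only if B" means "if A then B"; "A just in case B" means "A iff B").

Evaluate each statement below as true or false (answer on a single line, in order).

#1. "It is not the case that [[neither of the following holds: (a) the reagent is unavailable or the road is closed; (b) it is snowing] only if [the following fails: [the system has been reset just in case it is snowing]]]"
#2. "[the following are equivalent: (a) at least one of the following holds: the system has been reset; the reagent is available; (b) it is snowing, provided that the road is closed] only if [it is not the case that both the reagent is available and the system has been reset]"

#1 false; #2 true

#1: Formalization: not (((not S or P) nor Q) -> not (R iff Q))

not S = not False = True
not S or P = True or False = True
(not S or P) nor Q = True nor False = False
R iff Q = True iff False = False
not (R iff Q) = not False = True
((not S or P) nor Q) -> not (R iff Q) = False -> True = True
not (((not S or P) nor Q) -> not (R iff Q)) = not True = False
So #1 is false.

#2: Formalization: ((R or S) iff (P -> Q)) -> (S nand R)

R or S = True or False = True
P -> Q = False -> False = True
(R or S) iff (P -> Q) = True iff True = True
S nand R = False nand True = True
((R or S) iff (P -> Q)) -> (S nand R) = True -> True = True
Thus #2 is true.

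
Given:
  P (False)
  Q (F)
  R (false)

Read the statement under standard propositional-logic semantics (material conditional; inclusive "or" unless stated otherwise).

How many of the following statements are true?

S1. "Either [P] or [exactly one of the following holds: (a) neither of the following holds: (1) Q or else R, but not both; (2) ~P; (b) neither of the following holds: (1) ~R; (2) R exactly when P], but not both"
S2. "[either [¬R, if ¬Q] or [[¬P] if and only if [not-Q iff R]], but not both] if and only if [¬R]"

S1: This is P xor (((Q xor R) nor not P) xor (not R nor (R iff P))).

Q xor R = False xor False = False
not P = not False = True
(Q xor R) nor not P = False nor True = False
not R = not False = True
R iff P = False iff False = True
not R nor (R iff P) = True nor True = False
((Q xor R) nor not P) xor (not R nor (R iff P)) = False xor False = False
P xor (((Q xor R) nor not P) xor (not R nor (R iff P))) = False xor False = False
Thus S1 is false.

S2: In symbols: ((not Q -> not R) xor (not P iff (not Q iff R))) iff not R

not Q = not False = True
not R = not False = True
not Q -> not R = True -> True = True
not P = not False = True
not Q = not False = True
not Q iff R = True iff False = False
not P iff (not Q iff R) = True iff False = False
(not Q -> not R) xor (not P iff (not Q iff R)) = True xor False = True
not R = not False = True
((not Q -> not R) xor (not P iff (not Q iff R))) iff not R = True iff True = True
Hence S2 is true.

1 of the 2 statements is true (S2).

1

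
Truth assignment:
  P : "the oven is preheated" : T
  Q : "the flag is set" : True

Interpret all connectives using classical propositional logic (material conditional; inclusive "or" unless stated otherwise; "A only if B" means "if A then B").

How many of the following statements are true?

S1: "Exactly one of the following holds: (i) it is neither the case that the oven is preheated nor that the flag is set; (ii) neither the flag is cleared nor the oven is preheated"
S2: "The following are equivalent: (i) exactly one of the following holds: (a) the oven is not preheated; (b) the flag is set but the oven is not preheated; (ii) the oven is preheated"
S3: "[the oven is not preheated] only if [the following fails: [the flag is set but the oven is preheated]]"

1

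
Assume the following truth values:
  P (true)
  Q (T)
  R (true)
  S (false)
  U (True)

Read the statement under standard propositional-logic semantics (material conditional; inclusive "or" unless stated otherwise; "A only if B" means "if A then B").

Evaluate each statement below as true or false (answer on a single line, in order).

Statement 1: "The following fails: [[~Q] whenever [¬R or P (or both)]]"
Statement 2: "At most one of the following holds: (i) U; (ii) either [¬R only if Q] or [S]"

Statement 1 true; Statement 2 false

Statement 1: This is not ((not R or P) -> not Q).

not R = not True = False
not R or P = False or True = True
not Q = not True = False
(not R or P) -> not Q = True -> False = False
not ((not R or P) -> not Q) = not False = True
So Statement 1 is true.

Statement 2: This is U nand ((not R -> Q) or S).

not R = not True = False
not R -> Q = False -> True = True
(not R -> Q) or S = True or False = True
U nand ((not R -> Q) or S) = True nand True = False
Thus Statement 2 is false.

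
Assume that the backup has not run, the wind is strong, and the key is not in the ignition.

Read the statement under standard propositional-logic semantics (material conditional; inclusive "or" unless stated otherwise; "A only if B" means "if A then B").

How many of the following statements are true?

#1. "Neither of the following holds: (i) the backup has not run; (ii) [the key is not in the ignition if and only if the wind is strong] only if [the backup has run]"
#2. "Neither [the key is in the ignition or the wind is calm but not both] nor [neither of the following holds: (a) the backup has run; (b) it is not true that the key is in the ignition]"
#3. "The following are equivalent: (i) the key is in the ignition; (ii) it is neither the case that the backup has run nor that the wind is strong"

2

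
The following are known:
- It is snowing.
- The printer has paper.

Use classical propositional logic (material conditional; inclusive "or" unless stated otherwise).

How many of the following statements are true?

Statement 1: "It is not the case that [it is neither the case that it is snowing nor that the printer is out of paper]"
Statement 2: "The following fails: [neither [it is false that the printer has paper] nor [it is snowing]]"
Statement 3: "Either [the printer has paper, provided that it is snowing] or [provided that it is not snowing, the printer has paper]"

3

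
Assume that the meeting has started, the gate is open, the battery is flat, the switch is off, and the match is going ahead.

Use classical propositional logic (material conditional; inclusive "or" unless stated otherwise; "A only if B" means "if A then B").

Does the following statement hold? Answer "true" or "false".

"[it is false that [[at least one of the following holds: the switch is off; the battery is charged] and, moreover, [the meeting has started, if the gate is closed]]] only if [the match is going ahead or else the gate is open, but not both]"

true

Let M = "the switch is on" (F), L = "the battery is charged" (F), W = "the gate is open" (T), V = "the meeting has started" (T), R = "the match is cancelled" (F).
This is ¬((¬M ∨ L) ∧ (¬W → V)) → (¬R ⊕ W).

¬M = ¬F = T
¬M ∨ L = T ∨ F = T
¬W = ¬T = F
¬W → V = F → T = T
(¬M ∨ L) ∧ (¬W → V) = T ∧ T = T
¬((¬M ∨ L) ∧ (¬W → V)) = ¬T = F
¬R = ¬F = T
¬R ⊕ W = T ⊕ T = F
¬((¬M ∨ L) ∧ (¬W → V)) → (¬R ⊕ W) = F → F = T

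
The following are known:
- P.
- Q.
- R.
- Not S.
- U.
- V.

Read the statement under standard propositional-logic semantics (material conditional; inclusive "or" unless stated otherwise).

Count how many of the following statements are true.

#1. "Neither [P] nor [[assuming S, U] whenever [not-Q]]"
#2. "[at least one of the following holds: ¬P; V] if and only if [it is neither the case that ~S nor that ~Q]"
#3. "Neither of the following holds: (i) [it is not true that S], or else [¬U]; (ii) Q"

0

#1: Formalization: P nor (~Q -> (S -> U))

~Q = ~T = F
S -> U = F -> T = T
~Q -> (S -> U) = F -> T = T
P nor (~Q -> (S -> U)) = T nor T = F
So #1 is false.

#2: Formalization: (~P | V) <-> (~S nor ~Q)

~P = ~T = F
~P | V = F | T = T
~S = ~F = T
~Q = ~T = F
~S nor ~Q = T nor F = F
(~P | V) <-> (~S nor ~Q) = T <-> F = F
So #2 is false.

#3: In symbols: (~S | ~U) nor Q

~S = ~F = T
~U = ~T = F
~S | ~U = T | F = T
(~S | ~U) nor Q = T nor T = F
Thus #3 is false.

0 of the 3 statements are true (none).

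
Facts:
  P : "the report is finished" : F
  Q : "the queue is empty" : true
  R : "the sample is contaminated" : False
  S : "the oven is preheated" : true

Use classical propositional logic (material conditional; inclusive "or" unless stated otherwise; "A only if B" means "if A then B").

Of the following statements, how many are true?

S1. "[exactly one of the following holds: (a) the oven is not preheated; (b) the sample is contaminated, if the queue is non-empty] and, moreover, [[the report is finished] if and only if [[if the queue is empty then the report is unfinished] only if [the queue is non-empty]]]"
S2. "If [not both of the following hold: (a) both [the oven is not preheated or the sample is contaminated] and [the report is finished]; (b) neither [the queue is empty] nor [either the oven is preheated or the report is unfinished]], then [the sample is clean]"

2

S1: In symbols: (not S xor (not Q -> R)) and (P iff ((Q -> not P) -> not Q))

not S = not True = False
not Q = not True = False
not Q -> R = False -> False = True
not S xor (not Q -> R) = False xor True = True
not P = not False = True
Q -> not P = True -> True = True
not Q = not True = False
(Q -> not P) -> not Q = True -> False = False
P iff ((Q -> not P) -> not Q) = False iff False = True
(not S xor (not Q -> R)) and (P iff ((Q -> not P) -> not Q)) = True and True = True
Hence S1 is true.

S2: Formalization: (((not S or R) and P) nand (Q nor (S or not P))) -> not R

not S = not True = False
not S or R = False or False = False
(not S or R) and P = False and False = False
not P = not False = True
S or not P = True or True = True
Q nor (S or not P) = True nor True = False
((not S or R) and P) nand (Q nor (S or not P)) = False nand False = True
not R = not False = True
(((not S or R) and P) nand (Q nor (S or not P))) -> not R = True -> True = True
Thus S2 is true.

2 of the 2 statements are true (S1, S2).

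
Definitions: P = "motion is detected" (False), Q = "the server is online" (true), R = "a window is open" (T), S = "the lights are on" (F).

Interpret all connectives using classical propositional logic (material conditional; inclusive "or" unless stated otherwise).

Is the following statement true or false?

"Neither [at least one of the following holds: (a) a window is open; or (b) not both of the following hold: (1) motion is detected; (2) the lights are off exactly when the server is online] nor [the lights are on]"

False.

Values: R=True, P=False, S=False, Q=True.
In symbols: (R or (P nand (not S iff Q))) nor S

not S = not False = True
not S iff Q = True iff True = True
P nand (not S iff Q) = False nand True = True
R or (P nand (not S iff Q)) = True or True = True
(R or (P nand (not S iff Q))) nor S = True nor False = False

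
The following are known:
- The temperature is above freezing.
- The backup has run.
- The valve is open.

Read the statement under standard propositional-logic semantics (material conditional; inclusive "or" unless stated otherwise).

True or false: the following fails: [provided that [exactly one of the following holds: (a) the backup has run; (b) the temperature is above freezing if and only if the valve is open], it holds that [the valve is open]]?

False

Let R = "the backup has run" (T), G = "the temperature is below freezing" (F), U = "the valve is open" (T).
This is ¬((R ⊕ (¬G ↔ U)) → U).

¬G = ¬F = T
¬G ↔ U = T ↔ T = T
R ⊕ (¬G ↔ U) = T ⊕ T = F
(R ⊕ (¬G ↔ U)) → U = F → T = T
¬((R ⊕ (¬G ↔ U)) → U) = ¬T = F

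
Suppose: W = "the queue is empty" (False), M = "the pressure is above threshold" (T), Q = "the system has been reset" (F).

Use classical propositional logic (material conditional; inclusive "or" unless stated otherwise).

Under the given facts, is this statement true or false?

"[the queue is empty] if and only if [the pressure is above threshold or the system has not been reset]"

Formalization: W iff (M or not Q)

not Q = not False = True
M or not Q = True or True = True
W iff (M or not Q) = False iff True = False

False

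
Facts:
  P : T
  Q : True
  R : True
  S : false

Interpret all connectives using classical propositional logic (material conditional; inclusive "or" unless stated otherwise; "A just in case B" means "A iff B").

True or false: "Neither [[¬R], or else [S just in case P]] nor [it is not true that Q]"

This is (~R | (S <-> P)) nor ~Q.

~R = ~T = F
S <-> P = F <-> T = F
~R | (S <-> P) = F | F = F
~Q = ~T = F
(~R | (S <-> P)) nor ~Q = F nor F = T

True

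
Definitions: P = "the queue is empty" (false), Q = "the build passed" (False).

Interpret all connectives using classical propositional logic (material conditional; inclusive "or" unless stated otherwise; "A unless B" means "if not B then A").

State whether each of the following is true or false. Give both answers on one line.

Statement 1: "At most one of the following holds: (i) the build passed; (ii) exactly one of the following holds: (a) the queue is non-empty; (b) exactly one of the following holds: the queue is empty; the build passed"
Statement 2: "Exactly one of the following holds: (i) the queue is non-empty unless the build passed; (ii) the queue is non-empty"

Statement 1: This is Q nand (~P xor (P xor Q)).

~P = ~F = T
P xor Q = F xor F = F
~P xor (P xor Q) = T xor F = T
Q nand (~P xor (P xor Q)) = F nand T = T
Thus Statement 1 is true.

Statement 2: This is (~P | Q) xor ~P.

~P = ~F = T
~P | Q = T | F = T
~P = ~F = T
(~P | Q) xor ~P = T xor T = F
Thus Statement 2 is false.

Statement 1 true, Statement 2 false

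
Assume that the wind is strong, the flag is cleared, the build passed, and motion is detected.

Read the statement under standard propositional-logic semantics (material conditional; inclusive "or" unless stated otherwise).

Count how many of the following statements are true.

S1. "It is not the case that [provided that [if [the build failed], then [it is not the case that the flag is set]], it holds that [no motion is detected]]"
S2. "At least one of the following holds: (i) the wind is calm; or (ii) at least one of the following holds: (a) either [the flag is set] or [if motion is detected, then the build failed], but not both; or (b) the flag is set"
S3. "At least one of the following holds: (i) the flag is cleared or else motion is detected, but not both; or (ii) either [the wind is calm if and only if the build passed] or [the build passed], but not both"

2

Let R = "the build passed" (T), Q = "the flag is set" (F), S = "motion is detected" (T), P = "the wind is strong" (T).

S1: In symbols: ¬((¬R → ¬Q) → ¬S)

¬R = ¬T = F
¬Q = ¬F = T
¬R → ¬Q = F → T = T
¬S = ¬T = F
(¬R → ¬Q) → ¬S = T → F = F
¬((¬R → ¬Q) → ¬S) = ¬F = T
Hence S1 is true.

S2: Formalization: ¬P ∨ ((Q ⊕ (S → ¬R)) ∨ Q)

¬P = ¬T = F
¬R = ¬T = F
S → ¬R = T → F = F
Q ⊕ (S → ¬R) = F ⊕ F = F
(Q ⊕ (S → ¬R)) ∨ Q = F ∨ F = F
¬P ∨ ((Q ⊕ (S → ¬R)) ∨ Q) = F ∨ F = F
Thus S2 is false.

S3: This is (¬Q ⊕ S) ∨ ((¬P ↔ R) ⊕ R).

¬Q = ¬F = T
¬Q ⊕ S = T ⊕ T = F
¬P = ¬T = F
¬P ↔ R = F ↔ T = F
(¬P ↔ R) ⊕ R = F ⊕ T = T
(¬Q ⊕ S) ∨ ((¬P ↔ R) ⊕ R) = F ∨ T = T
Thus S3 is true.

True statements: 2.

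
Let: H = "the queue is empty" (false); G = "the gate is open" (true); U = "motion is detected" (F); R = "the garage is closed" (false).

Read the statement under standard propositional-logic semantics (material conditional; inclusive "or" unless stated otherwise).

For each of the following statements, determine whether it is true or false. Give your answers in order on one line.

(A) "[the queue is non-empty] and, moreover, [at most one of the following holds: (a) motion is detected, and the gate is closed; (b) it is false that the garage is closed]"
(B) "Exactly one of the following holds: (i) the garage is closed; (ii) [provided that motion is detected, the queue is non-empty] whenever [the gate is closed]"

(A) T; (B) T

(A): This is ~H & ((U & ~G) nand ~R).

~H = ~F = T
~G = ~T = F
U & ~G = F & F = F
~R = ~F = T
(U & ~G) nand ~R = F nand T = T
~H & ((U & ~G) nand ~R) = T & T = T
Thus (A) is true.

(B): In symbols: R xor (~G -> (U -> ~H))

~G = ~T = F
~H = ~F = T
U -> ~H = F -> T = T
~G -> (U -> ~H) = F -> T = T
R xor (~G -> (U -> ~H)) = F xor T = T
So (B) is true.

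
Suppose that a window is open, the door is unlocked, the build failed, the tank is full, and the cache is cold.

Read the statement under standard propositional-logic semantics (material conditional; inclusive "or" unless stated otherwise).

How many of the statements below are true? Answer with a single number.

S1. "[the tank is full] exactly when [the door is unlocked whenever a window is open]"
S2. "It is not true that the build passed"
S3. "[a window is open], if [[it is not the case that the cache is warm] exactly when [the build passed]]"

3

Let V = "the tank is full" (True), R = "a window is open" (True), W = "the door is locked" (False), D = "the build passed" (False), G = "the cache is warm" (False).

S1: Parsed as V iff (R -> not W)

not W = not False = True
R -> not W = True -> True = True
V iff (R -> not W) = True iff True = True
So S1 is true.

S2: This is not D.

not D = not False = True
Thus S2 is true.

S3: Formalization: (not G iff D) -> R

not G = not False = True
not G iff D = True iff False = False
(not G iff D) -> R = False -> True = True
Thus S3 is true.

True statements: 3.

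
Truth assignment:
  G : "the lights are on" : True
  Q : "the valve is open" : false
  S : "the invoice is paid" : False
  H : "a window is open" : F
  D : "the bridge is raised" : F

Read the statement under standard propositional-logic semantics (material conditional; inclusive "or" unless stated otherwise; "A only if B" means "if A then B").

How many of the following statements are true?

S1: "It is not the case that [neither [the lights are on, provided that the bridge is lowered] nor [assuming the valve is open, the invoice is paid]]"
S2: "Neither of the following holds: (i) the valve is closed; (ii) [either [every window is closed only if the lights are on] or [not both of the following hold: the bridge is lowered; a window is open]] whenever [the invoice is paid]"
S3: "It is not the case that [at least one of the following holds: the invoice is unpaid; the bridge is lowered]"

1

S1: This is not ((not D -> G) nor (Q -> S)).

not D = not False = True
not D -> G = True -> True = True
Q -> S = False -> False = True
(not D -> G) nor (Q -> S) = True nor True = False
not ((not D -> G) nor (Q -> S)) = not False = True
Hence S1 is true.

S2: In symbols: not Q nor (S -> ((not H -> G) or (not D nand H)))

not Q = not False = True
not H = not False = True
not H -> G = True -> True = True
not D = not False = True
not D nand H = True nand False = True
(not H -> G) or (not D nand H) = True or True = True
S -> ((not H -> G) or (not D nand H)) = False -> True = True
not Q nor (S -> ((not H -> G) or (not D nand H))) = True nor True = False
Hence S2 is false.

S3: This is not (not S or not D).

not S = not False = True
not D = not False = True
not S or not D = True or True = True
not (not S or not D) = not True = False
So S3 is false.

True statements: 1 (S1).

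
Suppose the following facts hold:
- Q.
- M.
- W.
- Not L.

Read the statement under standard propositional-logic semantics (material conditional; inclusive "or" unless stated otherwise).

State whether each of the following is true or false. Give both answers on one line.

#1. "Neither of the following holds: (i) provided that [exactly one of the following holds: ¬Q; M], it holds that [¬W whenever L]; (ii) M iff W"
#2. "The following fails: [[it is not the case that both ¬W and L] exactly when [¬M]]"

#1: Formalization: ((not Q xor M) -> (L -> not W)) nor (M iff W)

not Q = not True = False
not Q xor M = False xor True = True
not W = not True = False
L -> not W = False -> False = True
(not Q xor M) -> (L -> not W) = True -> True = True
M iff W = True iff True = True
((not Q xor M) -> (L -> not W)) nor (M iff W) = True nor True = False
Hence #1 is false.

#2: This is not ((not W nand L) iff not M).

not W = not True = False
not W nand L = False nand False = True
not M = not True = False
(not W nand L) iff not M = True iff False = False
not ((not W nand L) iff not M) = not False = True
Thus #2 is true.

#1 false; #2 true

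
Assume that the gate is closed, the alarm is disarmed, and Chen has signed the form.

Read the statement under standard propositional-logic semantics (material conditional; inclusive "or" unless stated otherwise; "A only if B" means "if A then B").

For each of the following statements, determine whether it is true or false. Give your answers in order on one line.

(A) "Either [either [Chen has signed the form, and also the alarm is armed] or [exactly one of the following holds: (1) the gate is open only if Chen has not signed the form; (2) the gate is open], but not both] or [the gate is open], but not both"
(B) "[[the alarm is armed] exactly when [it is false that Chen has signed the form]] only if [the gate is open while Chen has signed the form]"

(A) true; (B) false

Let R = "Chen has signed the form" (T), Q = "the alarm is armed" (F), P = "the gate is open" (F).

(A): Formalization: ((R ∧ Q) ⊕ ((P → ¬R) ⊕ P)) ⊕ P

R ∧ Q = T ∧ F = F
¬R = ¬T = F
P → ¬R = F → F = T
(P → ¬R) ⊕ P = T ⊕ F = T
(R ∧ Q) ⊕ ((P → ¬R) ⊕ P) = F ⊕ T = T
((R ∧ Q) ⊕ ((P → ¬R) ⊕ P)) ⊕ P = T ⊕ F = T
Thus (A) is true.

(B): In symbols: (Q ↔ ¬R) → (P ∧ R)

¬R = ¬T = F
Q ↔ ¬R = F ↔ F = T
P ∧ R = F ∧ T = F
(Q ↔ ¬R) → (P ∧ R) = T → F = F
Thus (B) is false.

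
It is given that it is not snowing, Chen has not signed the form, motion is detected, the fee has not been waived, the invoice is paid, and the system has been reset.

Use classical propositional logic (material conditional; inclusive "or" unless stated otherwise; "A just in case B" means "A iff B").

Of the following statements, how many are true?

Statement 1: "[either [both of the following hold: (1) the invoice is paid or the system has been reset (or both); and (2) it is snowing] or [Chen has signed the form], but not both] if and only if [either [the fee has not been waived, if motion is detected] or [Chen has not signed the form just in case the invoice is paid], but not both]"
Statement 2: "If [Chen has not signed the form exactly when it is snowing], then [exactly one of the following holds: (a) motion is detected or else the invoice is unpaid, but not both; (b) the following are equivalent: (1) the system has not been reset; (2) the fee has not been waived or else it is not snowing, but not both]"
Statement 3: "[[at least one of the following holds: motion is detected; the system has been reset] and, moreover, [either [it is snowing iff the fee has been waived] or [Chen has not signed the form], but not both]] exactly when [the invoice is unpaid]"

Let U = "the invoice is paid" (T), V = "the system has been reset" (T), P = "it is snowing" (F), Q = "Chen has signed the form" (F), R = "motion is detected" (T), S = "the fee has been waived" (F).

Statement 1: Parsed as (((U ∨ V) ∧ P) ⊕ Q) ↔ ((R → ¬S) ⊕ (¬Q ↔ U))

U ∨ V = T ∨ T = T
(U ∨ V) ∧ P = T ∧ F = F
((U ∨ V) ∧ P) ⊕ Q = F ⊕ F = F
¬S = ¬F = T
R → ¬S = T → T = T
¬Q = ¬F = T
¬Q ↔ U = T ↔ T = T
(R → ¬S) ⊕ (¬Q ↔ U) = T ⊕ T = F
(((U ∨ V) ∧ P) ⊕ Q) ↔ ((R → ¬S) ⊕ (¬Q ↔ U)) = F ↔ F = T
So Statement 1 is true.

Statement 2: Parsed as (¬Q ↔ P) → ((R ⊕ ¬U) ⊕ (¬V ↔ (¬S ⊕ ¬P)))

¬Q = ¬F = T
¬Q ↔ P = T ↔ F = F
¬U = ¬T = F
R ⊕ ¬U = T ⊕ F = T
¬V = ¬T = F
¬S = ¬F = T
¬P = ¬F = T
¬S ⊕ ¬P = T ⊕ T = F
¬V ↔ (¬S ⊕ ¬P) = F ↔ F = T
(R ⊕ ¬U) ⊕ (¬V ↔ (¬S ⊕ ¬P)) = T ⊕ T = F
(¬Q ↔ P) → ((R ⊕ ¬U) ⊕ (¬V ↔ (¬S ⊕ ¬P))) = F → F = T
Thus Statement 2 is true.

Statement 3: Parsed as ((R ∨ V) ∧ ((P ↔ S) ⊕ ¬Q)) ↔ ¬U

R ∨ V = T ∨ T = T
P ↔ S = F ↔ F = T
¬Q = ¬F = T
(P ↔ S) ⊕ ¬Q = T ⊕ T = F
(R ∨ V) ∧ ((P ↔ S) ⊕ ¬Q) = T ∧ F = F
¬U = ¬T = F
((R ∨ V) ∧ ((P ↔ S) ⊕ ¬Q)) ↔ ¬U = F ↔ F = T
So Statement 3 is true.

True statements: 3.

3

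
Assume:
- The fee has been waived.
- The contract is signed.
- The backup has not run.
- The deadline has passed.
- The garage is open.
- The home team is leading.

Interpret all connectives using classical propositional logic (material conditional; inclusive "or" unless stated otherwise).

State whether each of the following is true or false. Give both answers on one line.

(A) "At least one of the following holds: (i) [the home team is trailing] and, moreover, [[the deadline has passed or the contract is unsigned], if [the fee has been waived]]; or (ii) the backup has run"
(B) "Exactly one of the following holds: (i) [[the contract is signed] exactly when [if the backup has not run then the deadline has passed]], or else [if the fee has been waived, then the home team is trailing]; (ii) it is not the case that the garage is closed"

(A) False, (B) False

Let V = "the home team is leading" (T), K = "the fee has been waived" (T), Q = "the deadline has passed" (T), G = "the contract is signed" (T), P = "the backup has run" (F), R = "the garage is closed" (F).

(A): In symbols: (~V & (K -> (Q | ~G))) | P

~V = ~T = F
~G = ~T = F
Q | ~G = T | F = T
K -> (Q | ~G) = T -> T = T
~V & (K -> (Q | ~G)) = F & T = F
(~V & (K -> (Q | ~G))) | P = F | F = F
Thus (A) is false.

(B): In symbols: ((G <-> (~P -> Q)) | (K -> ~V)) xor ~R

~P = ~F = T
~P -> Q = T -> T = T
G <-> (~P -> Q) = T <-> T = T
~V = ~T = F
K -> ~V = T -> F = F
(G <-> (~P -> Q)) | (K -> ~V) = T | F = T
~R = ~F = T
((G <-> (~P -> Q)) | (K -> ~V)) xor ~R = T xor T = F
So (B) is false.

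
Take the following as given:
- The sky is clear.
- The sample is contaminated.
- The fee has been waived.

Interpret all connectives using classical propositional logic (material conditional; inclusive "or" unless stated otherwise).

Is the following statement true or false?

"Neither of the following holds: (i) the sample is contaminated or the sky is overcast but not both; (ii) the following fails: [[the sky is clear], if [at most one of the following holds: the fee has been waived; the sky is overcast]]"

Let R = "the sample is contaminated" (T), M = "the sky is overcast" (F), D = "the fee has been waived" (T).
In symbols: (R xor M) nor ~((D nand M) -> ~M)

R xor M = T xor F = T
D nand M = T nand F = T
~M = ~F = T
(D nand M) -> ~M = T -> T = T
~((D nand M) -> ~M) = ~T = F
(R xor M) nor ~((D nand M) -> ~M) = T nor F = F

The statement is false.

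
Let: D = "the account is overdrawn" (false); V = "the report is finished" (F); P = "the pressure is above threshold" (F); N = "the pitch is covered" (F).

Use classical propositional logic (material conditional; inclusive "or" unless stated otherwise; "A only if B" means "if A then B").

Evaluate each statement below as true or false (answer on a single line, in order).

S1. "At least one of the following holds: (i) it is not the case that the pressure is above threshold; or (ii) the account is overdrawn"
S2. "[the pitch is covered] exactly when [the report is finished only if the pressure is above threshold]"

S1: This is ~P | D.

~P = ~F = T
~P | D = T | F = T
So S1 is true.

S2: Parsed as N <-> (V -> P)

V -> P = F -> F = T
N <-> (V -> P) = F <-> T = F
So S2 is false.

S1 true / S2 false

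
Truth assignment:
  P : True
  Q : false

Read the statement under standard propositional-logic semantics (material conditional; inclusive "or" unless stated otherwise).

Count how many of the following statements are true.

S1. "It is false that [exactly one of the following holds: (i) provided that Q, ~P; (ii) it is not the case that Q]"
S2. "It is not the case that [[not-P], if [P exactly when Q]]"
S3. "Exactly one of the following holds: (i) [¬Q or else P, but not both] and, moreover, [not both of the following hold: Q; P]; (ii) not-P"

1

S1: Formalization: ~((Q -> ~P) xor ~Q)

~P = ~T = F
Q -> ~P = F -> F = T
~Q = ~F = T
(Q -> ~P) xor ~Q = T xor T = F
~((Q -> ~P) xor ~Q) = ~F = T
Thus S1 is true.

S2: In symbols: ~((P <-> Q) -> ~P)

P <-> Q = T <-> F = F
~P = ~T = F
(P <-> Q) -> ~P = F -> F = T
~((P <-> Q) -> ~P) = ~T = F
So S2 is false.

S3: This is ((~Q xor P) & (Q nand P)) xor ~P.

~Q = ~F = T
~Q xor P = T xor T = F
Q nand P = F nand T = T
(~Q xor P) & (Q nand P) = F & T = F
~P = ~T = F
((~Q xor P) & (Q nand P)) xor ~P = F xor F = F
So S3 is false.

1 of the 3 statements is true (S1).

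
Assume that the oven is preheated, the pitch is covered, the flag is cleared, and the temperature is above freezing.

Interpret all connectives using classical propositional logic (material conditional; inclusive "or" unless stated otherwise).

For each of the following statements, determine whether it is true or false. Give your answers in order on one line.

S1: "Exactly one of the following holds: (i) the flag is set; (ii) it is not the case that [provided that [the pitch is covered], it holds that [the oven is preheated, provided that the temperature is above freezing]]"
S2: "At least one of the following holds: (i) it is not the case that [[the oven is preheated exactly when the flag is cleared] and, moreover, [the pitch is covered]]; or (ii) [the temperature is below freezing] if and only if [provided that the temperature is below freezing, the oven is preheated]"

S1 F; S2 F

Let R = "the flag is set" (False), Q = "the pitch is covered" (True), S = "the temperature is below freezing" (False), P = "the oven is preheated" (True).

S1: Formalization: R xor not (Q -> (not S -> P))

not S = not False = True
not S -> P = True -> True = True
Q -> (not S -> P) = True -> True = True
not (Q -> (not S -> P)) = not True = False
R xor not (Q -> (not S -> P)) = False xor False = False
Hence S1 is false.

S2: Parsed as not ((P iff not R) and Q) or (S iff (S -> P))

not R = not False = True
P iff not R = True iff True = True
(P iff not R) and Q = True and True = True
not ((P iff not R) and Q) = not True = False
S -> P = False -> True = True
S iff (S -> P) = False iff True = False
not ((P iff not R) and Q) or (S iff (S -> P)) = False or False = False
Hence S2 is false.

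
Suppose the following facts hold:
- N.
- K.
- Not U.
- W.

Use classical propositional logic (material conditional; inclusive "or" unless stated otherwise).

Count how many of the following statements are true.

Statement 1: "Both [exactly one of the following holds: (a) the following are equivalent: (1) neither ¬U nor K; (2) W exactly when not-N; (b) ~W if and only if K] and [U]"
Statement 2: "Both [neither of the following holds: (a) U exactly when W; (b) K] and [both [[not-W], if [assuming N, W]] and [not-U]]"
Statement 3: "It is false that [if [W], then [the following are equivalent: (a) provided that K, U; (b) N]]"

Statement 1: This is (((not U nor K) iff (W iff not N)) xor (not W iff K)) and U.

not U = not False = True
not U nor K = True nor True = False
not N = not True = False
W iff not N = True iff False = False
(not U nor K) iff (W iff not N) = False iff False = True
not W = not True = False
not W iff K = False iff True = False
((not U nor K) iff (W iff not N)) xor (not W iff K) = True xor False = True
(((not U nor K) iff (W iff not N)) xor (not W iff K)) and U = True and False = False
So Statement 1 is false.

Statement 2: Parsed as ((U iff W) nor K) and (((N -> W) -> not W) and not U)

U iff W = False iff True = False
(U iff W) nor K = False nor True = False
N -> W = True -> True = True
not W = not True = False
(N -> W) -> not W = True -> False = False
not U = not False = True
((N -> W) -> not W) and not U = False and True = False
((U iff W) nor K) and (((N -> W) -> not W) and not U) = False and False = False
Hence Statement 2 is false.

Statement 3: Parsed as not (W -> ((K -> U) iff N))

K -> U = True -> False = False
(K -> U) iff N = False iff True = False
W -> ((K -> U) iff N) = True -> False = False
not (W -> ((K -> U) iff N)) = not False = True
Hence Statement 3 is true.

Count: 1.

1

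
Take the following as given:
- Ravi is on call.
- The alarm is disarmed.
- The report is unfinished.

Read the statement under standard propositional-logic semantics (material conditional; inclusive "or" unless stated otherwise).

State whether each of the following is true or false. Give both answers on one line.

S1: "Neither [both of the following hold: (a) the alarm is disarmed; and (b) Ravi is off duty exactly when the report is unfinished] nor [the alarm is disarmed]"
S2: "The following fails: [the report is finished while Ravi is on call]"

S1 False, S2 True

Let Q = "the alarm is armed" (F), P = "Ravi is on call" (T), R = "the report is finished" (F).

S1: In symbols: (¬Q ∧ (¬P ↔ ¬R)) ↓ ¬Q

¬Q = ¬F = T
¬P = ¬T = F
¬R = ¬F = T
¬P ↔ ¬R = F ↔ T = F
¬Q ∧ (¬P ↔ ¬R) = T ∧ F = F
¬Q = ¬F = T
(¬Q ∧ (¬P ↔ ¬R)) ↓ ¬Q = F ↓ T = F
So S1 is false.

S2: Parsed as ¬(R ∧ P)

R ∧ P = F ∧ T = F
¬(R ∧ P) = ¬F = T
Hence S2 is true.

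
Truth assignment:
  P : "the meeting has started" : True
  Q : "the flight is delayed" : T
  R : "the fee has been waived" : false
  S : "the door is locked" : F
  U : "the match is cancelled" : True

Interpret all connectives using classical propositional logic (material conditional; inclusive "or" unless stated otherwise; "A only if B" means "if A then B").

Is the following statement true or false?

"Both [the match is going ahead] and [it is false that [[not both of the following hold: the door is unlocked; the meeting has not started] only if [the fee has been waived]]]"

The statement is false.

In symbols: ~U & ~((~S nand ~P) -> R)

~U = ~T = F
~S = ~F = T
~P = ~T = F
~S nand ~P = T nand F = T
(~S nand ~P) -> R = T -> F = F
~((~S nand ~P) -> R) = ~F = T
~U & ~((~S nand ~P) -> R) = F & T = F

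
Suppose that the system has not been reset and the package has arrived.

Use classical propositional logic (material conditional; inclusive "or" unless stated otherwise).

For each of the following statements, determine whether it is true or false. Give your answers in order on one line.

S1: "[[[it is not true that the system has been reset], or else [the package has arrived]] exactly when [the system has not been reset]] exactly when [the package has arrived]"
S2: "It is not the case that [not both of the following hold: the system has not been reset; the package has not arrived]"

S1 T, S2 F

Let N = "the system has been reset" (F), K = "the package has arrived" (T).

S1: This is ((~N | K) <-> ~N) <-> K.

~N = ~F = T
~N | K = T | T = T
~N = ~F = T
(~N | K) <-> ~N = T <-> T = T
((~N | K) <-> ~N) <-> K = T <-> T = T
So S1 is true.

S2: This is ~(~N nand ~K).

~N = ~F = T
~K = ~T = F
~N nand ~K = T nand F = T
~(~N nand ~K) = ~T = F
Thus S2 is false.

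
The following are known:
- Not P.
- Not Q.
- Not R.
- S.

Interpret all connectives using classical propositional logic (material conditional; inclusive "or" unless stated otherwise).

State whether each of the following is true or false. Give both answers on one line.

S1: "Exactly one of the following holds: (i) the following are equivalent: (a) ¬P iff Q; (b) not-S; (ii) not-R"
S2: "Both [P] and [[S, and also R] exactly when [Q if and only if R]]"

S1: This is ((¬P ↔ Q) ↔ ¬S) ⊕ ¬R.

¬P = ¬F = T
¬P ↔ Q = T ↔ F = F
¬S = ¬T = F
(¬P ↔ Q) ↔ ¬S = F ↔ F = T
¬R = ¬F = T
((¬P ↔ Q) ↔ ¬S) ⊕ ¬R = T ⊕ T = F
Thus S1 is false.

S2: In symbols: P ∧ ((S ∧ R) ↔ (Q ↔ R))

S ∧ R = T ∧ F = F
Q ↔ R = F ↔ F = T
(S ∧ R) ↔ (Q ↔ R) = F ↔ T = F
P ∧ ((S ∧ R) ↔ (Q ↔ R)) = F ∧ F = F
Thus S2 is false.

S1 F; S2 F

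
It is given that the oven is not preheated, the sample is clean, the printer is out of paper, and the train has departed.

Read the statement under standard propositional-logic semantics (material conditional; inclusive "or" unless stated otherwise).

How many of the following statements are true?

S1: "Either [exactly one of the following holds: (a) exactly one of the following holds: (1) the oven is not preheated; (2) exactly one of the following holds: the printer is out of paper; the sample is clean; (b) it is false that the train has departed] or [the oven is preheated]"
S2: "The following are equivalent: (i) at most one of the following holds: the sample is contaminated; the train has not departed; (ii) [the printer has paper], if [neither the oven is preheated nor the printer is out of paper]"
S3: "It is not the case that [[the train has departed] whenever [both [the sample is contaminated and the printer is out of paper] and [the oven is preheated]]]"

2

Let P = "the oven is preheated" (False), R = "the printer has paper" (False), Q = "the sample is contaminated" (False), S = "the train has departed" (True).

S1: This is ((not P xor (not R xor not Q)) xor not S) or P.

not P = not False = True
not R = not False = True
not Q = not False = True
not R xor not Q = True xor True = False
not P xor (not R xor not Q) = True xor False = True
not S = not True = False
(not P xor (not R xor not Q)) xor not S = True xor False = True
((not P xor (not R xor not Q)) xor not S) or P = True or False = True
So S1 is true.

S2: This is (Q nand not S) iff ((P nor not R) -> R).

not S = not True = False
Q nand not S = False nand False = True
not R = not False = True
P nor not R = False nor True = False
(P nor not R) -> R = False -> False = True
(Q nand not S) iff ((P nor not R) -> R) = True iff True = True
Thus S2 is true.

S3: In symbols: not (((Q and not R) and P) -> S)

not R = not False = True
Q and not R = False and True = False
(Q and not R) and P = False and False = False
((Q and not R) and P) -> S = False -> True = True
not (((Q and not R) and P) -> S) = not True = False
Thus S3 is false.

Count: 2.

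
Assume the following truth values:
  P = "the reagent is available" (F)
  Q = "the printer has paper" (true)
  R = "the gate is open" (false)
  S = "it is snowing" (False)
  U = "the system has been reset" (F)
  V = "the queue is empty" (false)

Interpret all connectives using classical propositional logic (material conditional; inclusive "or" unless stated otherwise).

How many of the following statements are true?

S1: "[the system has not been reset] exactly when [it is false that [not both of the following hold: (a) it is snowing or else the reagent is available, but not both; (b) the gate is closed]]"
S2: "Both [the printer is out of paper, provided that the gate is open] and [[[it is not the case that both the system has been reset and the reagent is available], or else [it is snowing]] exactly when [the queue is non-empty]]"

1

S1: Formalization: not U iff not ((S xor P) nand not R)

not U = not False = True
S xor P = False xor False = False
not R = not False = True
(S xor P) nand not R = False nand True = True
not ((S xor P) nand not R) = not True = False
not U iff not ((S xor P) nand not R) = True iff False = False
Thus S1 is false.

S2: Formalization: (R -> not Q) and (((U nand P) or S) iff not V)

not Q = not True = False
R -> not Q = False -> False = True
U nand P = False nand False = True
(U nand P) or S = True or False = True
not V = not False = True
((U nand P) or S) iff not V = True iff True = True
(R -> not Q) and (((U nand P) or S) iff not V) = True and True = True
Hence S2 is true.

True statements: 1 (S2).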